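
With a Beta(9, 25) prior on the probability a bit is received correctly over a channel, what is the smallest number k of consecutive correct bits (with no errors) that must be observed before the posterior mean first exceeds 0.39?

k = 7

After k correct bits and 0 errors the posterior is Beta(9+k, 25), with mean (9+k)/(9+25+k).
Set (9+k)/(34+k) > 0.39 and solve: k > (0.39·34 − 9)/(1 − 0.39) = 6.984.
The smallest integer exceeding 6.984 is 7.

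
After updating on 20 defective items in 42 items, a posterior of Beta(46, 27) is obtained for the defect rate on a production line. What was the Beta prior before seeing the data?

Beta(26, 5)

Beta is conjugate to the binomial likelihood: posterior = Beta(α+s, β+f).
So α = 46 − 20 = 26 and β = 27 − 22 = 5.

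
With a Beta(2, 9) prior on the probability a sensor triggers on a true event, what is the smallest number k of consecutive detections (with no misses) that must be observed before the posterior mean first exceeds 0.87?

After k detections and 0 misses the posterior is Beta(2+k, 9), with mean (2+k)/(2+9+k).
Set (2+k)/(11+k) > 0.87 and solve: k > (0.87·11 − 2)/(1 − 0.87) = 58.231.
The smallest integer exceeding 58.231 is 59, and checking k=59: (61)/(70) = 0.8714 > 0.87.

k = 59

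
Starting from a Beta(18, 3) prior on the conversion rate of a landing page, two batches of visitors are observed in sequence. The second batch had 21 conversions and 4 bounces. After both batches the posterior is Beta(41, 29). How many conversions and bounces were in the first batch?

2 conversions and 22 bounces

Sequential conjugate updates are equivalent to a single update on the pooled data, so total successes = posterior α − prior α and total failures = posterior β − prior β.
Total across both batches: 41−18=23 conversions, 29−3=26 bounces.
Subtract the second batch: 23−21=2 conversions and 26−4=22 bounces.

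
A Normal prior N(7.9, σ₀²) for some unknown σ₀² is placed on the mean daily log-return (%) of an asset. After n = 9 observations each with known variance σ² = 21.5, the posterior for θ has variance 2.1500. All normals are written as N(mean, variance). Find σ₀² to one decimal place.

σ₀² = 21.5

For the Normal–Normal model with known σ², precisions add: τ_n = τ₀ + n/σ².
So 1/σ₀² = 1/2.1500 − 9/21.5 = 0.465116 − 0.418605 = 0.046511.
Hence σ₀² = 1/0.046511 ≈ 21.5.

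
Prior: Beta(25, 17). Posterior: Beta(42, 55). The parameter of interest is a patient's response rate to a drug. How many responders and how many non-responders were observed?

17 responders and 38 non-responders

A Beta(α, β) prior with s successes and f failures in binomial data gives a Beta(α+s, β+f) posterior.
Match parameters: s=42−25=17, f=55−17=38.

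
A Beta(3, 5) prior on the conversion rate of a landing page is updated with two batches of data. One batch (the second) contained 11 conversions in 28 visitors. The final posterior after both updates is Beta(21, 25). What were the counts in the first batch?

Sequential conjugate updates are equivalent to a single update on the pooled data, so total successes = posterior α − prior α and total failures = posterior β − prior β.
Total across both batches: 21−3=18 conversions, 25−5=20 bounces.
Subtract the second batch: 18−11=7 conversions and 20−17=3 bounces.

7 conversions and 3 bounces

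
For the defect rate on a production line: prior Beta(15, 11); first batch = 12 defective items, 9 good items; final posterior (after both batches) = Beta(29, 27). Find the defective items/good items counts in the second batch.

2 defective items and 7 good items

Because Beta–binomial updating is additive in the counts, the combined data contributed (α_post−α_prior, β_post−β_prior) successes and failures.
Total across both batches: 29−15=14 defective items, 27−11=16 good items.
Subtract the first batch: 14−12=2 defective items and 16−9=7 good items.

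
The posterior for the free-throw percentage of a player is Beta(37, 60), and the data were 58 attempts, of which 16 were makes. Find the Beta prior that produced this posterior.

Beta is conjugate to the binomial likelihood: posterior = Beta(a+s, b+f).
Subtract the data counts: 37−16=21, 60−42=18.

Beta(21, 18)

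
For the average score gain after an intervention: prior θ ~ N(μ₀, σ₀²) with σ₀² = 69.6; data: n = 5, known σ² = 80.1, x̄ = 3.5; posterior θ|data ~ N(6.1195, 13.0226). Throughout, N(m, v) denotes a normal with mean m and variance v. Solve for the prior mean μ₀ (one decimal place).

With known observation variance, the Normal–Normal posterior has precision τ_n = τ₀ + n/σ² and mean μ_n = (τ₀μ₀ + (n/σ²)x̄)/τ_n.
Here τ₀ = 1/69.6 = 0.014368 and τ_data = 5/80.1 = 0.062422, so τ_n = 0.076790.
Rearranging for μ₀: μ₀ = (μ_n·τ_n − τ_data·x̄)/τ₀ = (6.1195·0.076790 − 0.062422·3.5) / 0.014368 = 0.251439/0.014368 ≈ 17.5.

μ₀ = 17.5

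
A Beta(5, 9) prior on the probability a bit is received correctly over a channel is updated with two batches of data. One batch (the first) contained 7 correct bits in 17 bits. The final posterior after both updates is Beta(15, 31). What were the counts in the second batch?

Sequential conjugate updates are equivalent to a single update on the pooled data, so total successes = posterior α − prior α and total failures = posterior β − prior β.
Total across both batches: 15−5=10 correct bits, 31−9=22 errors.
Subtract the first batch: 10−7=3 correct bits and 22−10=12 errors.

3 correct bits and 12 errors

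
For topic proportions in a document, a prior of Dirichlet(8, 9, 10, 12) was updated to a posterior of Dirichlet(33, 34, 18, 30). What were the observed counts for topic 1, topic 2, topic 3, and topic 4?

counts (25, 25, 8, 18)

For a Dirichlet(α) prior with multinomial counts c, the posterior is Dirichlet(α + c) componentwise.
Counts are posterior − prior componentwise: 33−8=25, 34−9=25, 18−10=8, 30−12=18.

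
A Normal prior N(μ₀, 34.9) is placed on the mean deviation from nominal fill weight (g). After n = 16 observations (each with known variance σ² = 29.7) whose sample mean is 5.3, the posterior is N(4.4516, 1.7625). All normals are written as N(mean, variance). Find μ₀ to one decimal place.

μ₀ = -11.5

With known observation variance, the Normal–Normal posterior has precision τ_n = τ₀ + n/σ² and mean μ_n = (τ₀μ₀ + (n/σ²)x̄)/τ_n.
Here τ₀ = 1/34.9 = 0.028653 and τ_data = 16/29.7 = 0.538721, so τ_n = 0.567374.
Rearranging for μ₀: μ₀ = (μ_n·τ_n − τ_data·x̄)/τ₀ = (4.4516·0.567374 − 0.538721·5.3) / 0.028653 = -0.329499/0.028653 ≈ -11.5.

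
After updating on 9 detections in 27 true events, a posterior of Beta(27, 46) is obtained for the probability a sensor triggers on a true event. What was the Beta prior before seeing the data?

Beta(18, 28)

Beta is conjugate to the binomial likelihood: posterior = Beta(α+s, β+f).
So α = 27 − 9 = 18 and β = 46 − 18 = 28.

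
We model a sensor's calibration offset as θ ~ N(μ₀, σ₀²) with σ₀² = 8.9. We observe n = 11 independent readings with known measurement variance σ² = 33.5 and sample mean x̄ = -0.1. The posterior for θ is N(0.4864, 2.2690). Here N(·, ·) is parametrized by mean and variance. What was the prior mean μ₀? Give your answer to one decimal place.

μ₀ = 2.2

With known observation variance, the Normal–Normal posterior has precision τ_n = τ₀ + n/σ² and mean μ_n = (τ₀μ₀ + (n/σ²)x̄)/τ_n.
Here τ₀ = 1/8.9 = 0.112360 and τ_data = 11/33.5 = 0.328358, so τ_n = 0.440718.
Rearranging for μ₀: μ₀ = (μ_n·τ_n − τ_data·x̄)/τ₀ = (0.4864·0.440718 − 0.328358·-0.1) / 0.112360 = 0.247201/0.112360 ≈ 2.2.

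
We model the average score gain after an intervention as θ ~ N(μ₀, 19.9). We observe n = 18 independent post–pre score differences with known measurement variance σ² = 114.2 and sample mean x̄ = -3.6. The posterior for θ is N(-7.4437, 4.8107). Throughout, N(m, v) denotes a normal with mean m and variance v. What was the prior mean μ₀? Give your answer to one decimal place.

With known observation variance, the Normal–Normal posterior has precision τ_n = τ₀ + n/σ² and mean μ_n = (τ₀μ₀ + (n/σ²)x̄)/τ_n.
Here τ₀ = 1/19.9 = 0.050251 and τ_data = 18/114.2 = 0.157618, so τ_n = 0.207869.
Rearranging for μ₀: μ₀ = (μ_n·τ_n − τ_data·x̄)/τ₀ = (-7.4437·0.207869 − 0.157618·-3.6) / 0.050251 = -0.979890/0.050251 ≈ -19.5.

μ₀ = -19.5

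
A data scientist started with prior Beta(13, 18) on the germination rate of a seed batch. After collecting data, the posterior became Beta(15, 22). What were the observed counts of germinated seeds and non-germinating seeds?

2 germinated seeds and 4 non-germinating seeds

Beta is conjugate to the binomial likelihood: posterior = Beta(α+s, β+f).
So s = 15 − 13 = 2 and f = 22 − 18 = 4.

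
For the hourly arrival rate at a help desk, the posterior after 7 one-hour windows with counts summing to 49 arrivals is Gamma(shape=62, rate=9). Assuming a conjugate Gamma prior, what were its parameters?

Gamma(shape=13, rate=2)

A Gamma(α, β) prior (rate parametrization) on a Poisson rate with n observations summing to S gives posterior Gamma(α+S, β+n).
So α = 62 − 49 = 13 and β = 9 − 7 = 2.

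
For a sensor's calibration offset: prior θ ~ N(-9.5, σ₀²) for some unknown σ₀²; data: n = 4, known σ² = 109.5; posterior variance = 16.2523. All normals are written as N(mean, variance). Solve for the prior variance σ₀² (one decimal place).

Posterior precision equals prior precision plus data precision: 1/σ_n² = 1/σ₀² + n/σ².
So 1/σ₀² = 1/16.2523 − 4/109.5 = 0.061530 − 0.036530 = 0.025000.
Hence σ₀² = 1/0.025000 ≈ 40.0.

σ₀² = 40.0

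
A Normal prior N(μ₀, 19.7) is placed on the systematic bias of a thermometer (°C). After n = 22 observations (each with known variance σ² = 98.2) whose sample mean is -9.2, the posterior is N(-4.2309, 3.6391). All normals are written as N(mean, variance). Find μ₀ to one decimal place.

With known observation variance, the Normal–Normal posterior has precision τ_n = τ₀ + n/σ² and mean μ_n = (τ₀μ₀ + (n/σ²)x̄)/τ_n.
Here τ₀ = 1/19.7 = 0.050761 and τ_data = 22/98.2 = 0.224033, so τ_n = 0.274794.
Rearranging for μ₀: μ₀ = (μ_n·τ_n − τ_data·x̄)/τ₀ = (-4.2309·0.274794 − 0.224033·-9.2) / 0.050761 = 0.898478/0.050761 ≈ 17.7.

μ₀ = 17.7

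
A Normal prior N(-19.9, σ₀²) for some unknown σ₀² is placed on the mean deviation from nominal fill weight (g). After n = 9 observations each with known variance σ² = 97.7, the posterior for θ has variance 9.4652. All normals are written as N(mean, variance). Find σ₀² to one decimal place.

σ₀² = 73.9

For the Normal–Normal model with known σ², precisions add: τ_n = τ₀ + n/σ².
So 1/σ₀² = 1/9.4652 − 9/97.7 = 0.105650 − 0.092119 = 0.013531.
Hence σ₀² = 1/0.013531 ≈ 73.9.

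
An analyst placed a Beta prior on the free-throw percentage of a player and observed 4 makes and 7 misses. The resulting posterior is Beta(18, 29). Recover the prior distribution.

Under Beta–binomial conjugacy the posterior parameters are (α+s, β+f).
Subtract the data counts: 18−4=14, 29−7=22.

Beta(14, 22)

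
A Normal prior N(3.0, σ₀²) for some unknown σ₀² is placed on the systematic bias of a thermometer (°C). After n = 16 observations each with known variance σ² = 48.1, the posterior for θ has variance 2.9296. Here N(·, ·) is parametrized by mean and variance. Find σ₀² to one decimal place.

σ₀² = 114.9

For the Normal–Normal model with known σ², precisions add: τ_n = τ₀ + n/σ².
So 1/σ₀² = 1/2.9296 − 16/48.1 = 0.341344 − 0.332640 = 0.008704.
Hence σ₀² = 1/0.008704 ≈ 114.9.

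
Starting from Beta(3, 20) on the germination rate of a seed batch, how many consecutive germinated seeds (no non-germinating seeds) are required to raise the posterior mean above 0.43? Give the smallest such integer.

After k germinated seeds and 0 non-germinating seeds the posterior is Beta(3+k, 20), with mean (3+k)/(3+20+k).
Set (3+k)/(23+k) > 0.43 and solve: k > (0.43·23 − 3)/(1 − 0.43) = 12.088.
The smallest integer exceeding 12.088 is 13, and checking k=13: (16)/(36) = 0.4444 > 0.43.

k = 13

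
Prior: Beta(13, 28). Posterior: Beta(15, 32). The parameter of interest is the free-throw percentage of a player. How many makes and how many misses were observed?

2 makes and 4 misses

A Beta(a, b) prior with s successes and f failures in binomial data gives a Beta(a+s, b+f) posterior.
So s = 15 − 13 = 2 and f = 32 − 28 = 4.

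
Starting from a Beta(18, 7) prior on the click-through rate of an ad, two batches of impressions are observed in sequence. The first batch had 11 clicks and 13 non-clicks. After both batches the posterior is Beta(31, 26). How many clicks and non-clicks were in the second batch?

2 clicks and 6 non-clicks

Because Beta–binomial updating is additive in the counts, the combined data contributed (α_post−α_prior, β_post−β_prior) successes and failures.
Total across both batches: 31−18=13 clicks, 26−7=19 non-clicks.
Subtract the first batch: 13−11=2 clicks and 19−13=6 non-clicks.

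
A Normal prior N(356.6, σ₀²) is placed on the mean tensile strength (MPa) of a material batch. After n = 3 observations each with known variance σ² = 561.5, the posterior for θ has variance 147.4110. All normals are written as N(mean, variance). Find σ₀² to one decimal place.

σ₀² = 694.0

Posterior precision equals prior precision plus data precision: 1/σ_n² = 1/σ₀² + n/σ².
So 1/σ₀² = 1/147.4110 − 3/561.5 = 0.006784 − 0.005343 = 0.001441.
Hence σ₀² = 1/0.001441 ≈ 694.0.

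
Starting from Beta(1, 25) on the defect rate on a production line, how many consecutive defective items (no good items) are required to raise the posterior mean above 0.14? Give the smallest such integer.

After k defective items and 0 good items the posterior is Beta(1+k, 25), with mean (1+k)/(1+25+k).
Set (1+k)/(26+k) > 0.14 and solve: k > (0.14·26 − 1)/(1 − 0.14) = 3.070.
The smallest integer exceeding 3.070 is 4, and checking k=4: (5)/(30) = 0.1667 > 0.14.

k = 4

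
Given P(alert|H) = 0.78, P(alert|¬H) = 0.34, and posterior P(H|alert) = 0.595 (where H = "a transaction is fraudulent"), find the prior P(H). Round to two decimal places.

P(H) = 0.39

In odds form, posterior odds = prior odds × likelihood ratio, so prior odds = posterior odds ÷ LR.
Posterior odds = 0.595/(1−0.595) = 1.4691. LR = 0.78/0.34 = 2.2941.
Prior odds = 1.4691/2.2941 = 0.6404, so P(H) = 0.6404/(1+0.6404) ≈ 0.39.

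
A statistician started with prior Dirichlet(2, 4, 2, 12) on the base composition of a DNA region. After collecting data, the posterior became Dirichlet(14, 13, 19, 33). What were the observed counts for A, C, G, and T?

counts (12, 9, 17, 21)

For a Dirichlet(α) prior with multinomial counts c, the posterior is Dirichlet(α + c) componentwise.
Counts are posterior − prior componentwise: 14−2=12, 13−4=9, 19−2=17, 33−12=21.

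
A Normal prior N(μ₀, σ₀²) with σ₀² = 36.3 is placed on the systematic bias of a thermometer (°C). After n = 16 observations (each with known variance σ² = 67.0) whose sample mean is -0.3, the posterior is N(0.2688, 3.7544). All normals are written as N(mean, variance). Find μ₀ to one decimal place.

μ₀ = 5.2

The posterior mean is a precision-weighted average: μ_n = (τ₀μ₀ + τ_data·x̄)/(τ₀+τ_data), with τ₀=1/σ₀² and τ_data=n/σ².
Here τ₀ = 1/36.3 = 0.027548 and τ_data = 16/67.0 = 0.238806, so τ_n = 0.266354.
Rearranging for μ₀: μ₀ = (μ_n·τ_n − τ_data·x̄)/τ₀ = (0.2688·0.266354 − 0.238806·-0.3) / 0.027548 = 0.143238/0.027548 ≈ 5.2.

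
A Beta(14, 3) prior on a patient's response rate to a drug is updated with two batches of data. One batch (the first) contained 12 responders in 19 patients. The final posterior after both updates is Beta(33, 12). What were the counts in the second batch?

7 responders and 2 non-responders

Sequential conjugate updates are equivalent to a single update on the pooled data, so total successes = posterior α − prior α and total failures = posterior β − prior β.
Total across both batches: 33−14=19 responders, 12−3=9 non-responders.
Subtract the first batch: 19−12=7 responders and 9−7=2 non-responders.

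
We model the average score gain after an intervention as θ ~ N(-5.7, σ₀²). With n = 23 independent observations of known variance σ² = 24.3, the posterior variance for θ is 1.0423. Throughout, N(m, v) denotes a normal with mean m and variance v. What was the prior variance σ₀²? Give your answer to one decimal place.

σ₀² = 77.4

Posterior precision equals prior precision plus data precision: 1/σ_n² = 1/σ₀² + n/σ².
So 1/σ₀² = 1/1.0423 − 23/24.3 = 0.959417 − 0.946502 = 0.012915.
Hence σ₀² = 1/0.012915 ≈ 77.4.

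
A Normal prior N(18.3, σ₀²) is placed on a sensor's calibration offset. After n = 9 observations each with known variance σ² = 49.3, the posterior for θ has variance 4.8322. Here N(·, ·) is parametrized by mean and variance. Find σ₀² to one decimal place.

For the Normal–Normal model with known σ², precisions add: τ_n = τ₀ + n/σ².
So 1/σ₀² = 1/4.8322 − 9/49.3 = 0.206945 − 0.182556 = 0.024389.
Hence σ₀² = 1/0.024389 ≈ 41.0.

σ₀² = 41.0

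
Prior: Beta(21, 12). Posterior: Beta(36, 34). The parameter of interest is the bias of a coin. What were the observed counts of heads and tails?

15 heads and 22 tails

Beta is conjugate to the binomial likelihood: posterior = Beta(a+s, b+f).
Match parameters: s=36−21=15, f=34−12=22.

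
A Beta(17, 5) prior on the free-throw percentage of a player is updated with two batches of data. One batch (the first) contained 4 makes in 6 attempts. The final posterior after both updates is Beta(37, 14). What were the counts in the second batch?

Sequential conjugate updates are equivalent to a single update on the pooled data, so total successes = posterior α − prior α and total failures = posterior β − prior β.
Total across both batches: 37−17=20 makes, 14−5=9 misses.
Subtract the first batch: 20−4=16 makes and 9−2=7 misses.

16 makes and 7 misses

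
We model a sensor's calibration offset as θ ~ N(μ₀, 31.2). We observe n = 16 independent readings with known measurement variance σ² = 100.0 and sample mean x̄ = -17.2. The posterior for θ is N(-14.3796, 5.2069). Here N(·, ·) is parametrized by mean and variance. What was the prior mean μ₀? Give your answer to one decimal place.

With known observation variance, the Normal–Normal posterior has precision τ_n = τ₀ + n/σ² and mean μ_n = (τ₀μ₀ + (n/σ²)x̄)/τ_n.
Here τ₀ = 1/31.2 = 0.032051 and τ_data = 16/100.0 = 0.160000, so τ_n = 0.192051.
Rearranging for μ₀: μ₀ = (μ_n·τ_n − τ_data·x̄)/τ₀ = (-14.3796·0.192051 − 0.160000·-17.2) / 0.032051 = -0.009617/0.032051 ≈ -0.3.

μ₀ = -0.3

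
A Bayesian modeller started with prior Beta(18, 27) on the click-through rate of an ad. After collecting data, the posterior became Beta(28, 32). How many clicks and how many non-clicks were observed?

A Beta(α, β) prior with s successes and f failures in binomial data gives a Beta(α+s, β+f) posterior.
So s = 28 − 18 = 10 and f = 32 − 27 = 5.

10 clicks and 5 non-clicks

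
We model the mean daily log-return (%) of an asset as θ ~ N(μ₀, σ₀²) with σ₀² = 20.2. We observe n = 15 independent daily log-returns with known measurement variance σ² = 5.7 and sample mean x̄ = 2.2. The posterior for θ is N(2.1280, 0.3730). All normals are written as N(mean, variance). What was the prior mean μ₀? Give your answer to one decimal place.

μ₀ = -1.7

The posterior mean is a precision-weighted average: μ_n = (τ₀μ₀ + τ_data·x̄)/(τ₀+τ_data), with τ₀=1/σ₀² and τ_data=n/σ².
Here τ₀ = 1/20.2 = 0.049505 and τ_data = 15/5.7 = 2.631579, so τ_n = 2.681084.
Rearranging for μ₀: μ₀ = (μ_n·τ_n − τ_data·x̄)/τ₀ = (2.1280·2.681084 − 2.631579·2.2) / 0.049505 = -0.084127/0.049505 ≈ -1.7.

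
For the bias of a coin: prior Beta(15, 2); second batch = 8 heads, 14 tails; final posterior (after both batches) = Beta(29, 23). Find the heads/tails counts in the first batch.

6 heads and 7 tails

Because Beta–binomial updating is additive in the counts, the combined data contributed (α_post−α_prior, β_post−β_prior) successes and failures.
Total across both batches: 29−15=14 heads, 23−2=21 tails.
Subtract the second batch: 14−8=6 heads and 21−14=7 tails.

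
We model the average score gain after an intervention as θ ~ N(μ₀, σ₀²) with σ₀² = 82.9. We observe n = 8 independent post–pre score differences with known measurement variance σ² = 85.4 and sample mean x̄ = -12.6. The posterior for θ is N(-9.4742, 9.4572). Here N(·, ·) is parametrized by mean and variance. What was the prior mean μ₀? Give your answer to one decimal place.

The posterior mean is a precision-weighted average: μ_n = (τ₀μ₀ + τ_data·x̄)/(τ₀+τ_data), with τ₀=1/σ₀² and τ_data=n/σ².
Here τ₀ = 1/82.9 = 0.012063 and τ_data = 8/85.4 = 0.093677, so τ_n = 0.105740.
Rearranging for μ₀: μ₀ = (μ_n·τ_n − τ_data·x̄)/τ₀ = (-9.4742·0.105740 − 0.093677·-12.6) / 0.012063 = 0.178528/0.012063 ≈ 14.8.

μ₀ = 14.8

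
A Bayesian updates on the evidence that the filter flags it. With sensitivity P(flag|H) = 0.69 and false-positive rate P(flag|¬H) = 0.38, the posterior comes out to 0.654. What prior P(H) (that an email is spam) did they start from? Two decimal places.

In odds form, posterior odds = prior odds × likelihood ratio, so prior odds = posterior odds ÷ LR.
Posterior odds = 0.654/(1−0.654) = 1.8902. LR = 0.69/0.38 = 1.8158.
Prior odds = 1.8902/1.8158 = 1.0410, so P(H) = 1.0410/(1+1.0410) ≈ 0.51.

P(H) = 0.51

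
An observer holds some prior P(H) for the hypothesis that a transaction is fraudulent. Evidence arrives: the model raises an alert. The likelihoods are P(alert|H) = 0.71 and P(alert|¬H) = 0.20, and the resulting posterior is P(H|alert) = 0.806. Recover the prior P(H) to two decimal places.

In odds form, posterior odds = prior odds × likelihood ratio, so prior odds = posterior odds ÷ LR.
Posterior odds = 0.806/(1−0.806) = 4.1546. LR = 0.71/0.20 = 3.5500.
Prior odds = 4.1546/3.5500 = 1.1703, so P(H) = 1.1703/(1+1.1703) ≈ 0.54.

P(H) = 0.54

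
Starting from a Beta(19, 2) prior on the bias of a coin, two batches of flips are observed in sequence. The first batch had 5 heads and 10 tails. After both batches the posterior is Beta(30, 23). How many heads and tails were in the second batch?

Sequential conjugate updates are equivalent to a single update on the pooled data, so total successes = posterior α − prior α and total failures = posterior β − prior β.
Total across both batches: 30−19=11 heads, 23−2=21 tails.
Subtract the first batch: 11−5=6 heads and 21−10=11 tails.

6 heads and 11 tails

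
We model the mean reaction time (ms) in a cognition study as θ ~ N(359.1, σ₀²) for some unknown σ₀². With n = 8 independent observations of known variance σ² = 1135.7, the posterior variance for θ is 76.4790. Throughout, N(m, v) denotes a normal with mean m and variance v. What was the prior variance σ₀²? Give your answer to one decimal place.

σ₀² = 165.8

Posterior precision equals prior precision plus data precision: 1/σ_n² = 1/σ₀² + n/σ².
So 1/σ₀² = 1/76.4790 − 8/1135.7 = 0.013075 − 0.007044 = 0.006031.
Hence σ₀² = 1/0.006031 ≈ 165.8.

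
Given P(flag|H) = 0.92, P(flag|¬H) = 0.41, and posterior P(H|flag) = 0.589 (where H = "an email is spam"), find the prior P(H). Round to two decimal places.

P(H) = 0.39

Bayes' rule in odds form gives O(H|E) = O(H)·[P(E|H)/P(E|¬H)], hence O(H) = O(H|E)/LR.
Posterior odds = 0.589/(1−0.589) = 1.4331. LR = 0.92/0.41 = 2.2439.
Prior odds = 1.4331/2.2439 = 0.6387, so P(H) = 0.6387/(1+0.6387) ≈ 0.39.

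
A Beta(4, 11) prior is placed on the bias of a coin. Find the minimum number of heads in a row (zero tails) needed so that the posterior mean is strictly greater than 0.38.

After k heads and 0 tails the posterior is Beta(4+k, 11), with mean (4+k)/(4+11+k).
Set (4+k)/(15+k) > 0.38 and solve: k > (0.38·15 − 4)/(1 − 0.38) = 2.742.
The smallest integer exceeding 2.742 is 3.

k = 3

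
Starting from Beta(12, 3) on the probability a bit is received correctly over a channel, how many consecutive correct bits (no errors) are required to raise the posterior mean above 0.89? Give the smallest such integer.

After k correct bits and 0 errors the posterior is Beta(12+k, 3), with mean (12+k)/(12+3+k).
Set (12+k)/(15+k) > 0.89 and solve: k > (0.89·15 − 12)/(1 − 0.89) = 12.273.
The smallest integer exceeding 12.273 is 13, and checking k=13: (25)/(28) = 0.8929 > 0.89.

k = 13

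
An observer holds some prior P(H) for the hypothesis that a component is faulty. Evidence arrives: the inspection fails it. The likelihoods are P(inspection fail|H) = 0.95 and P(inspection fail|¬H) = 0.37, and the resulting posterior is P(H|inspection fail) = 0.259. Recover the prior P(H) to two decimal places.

P(H) = 0.12

In odds form, posterior odds = prior odds × likelihood ratio, so prior odds = posterior odds ÷ LR.
Posterior odds = 0.259/(1−0.259) = 0.3495. LR = 0.95/0.37 = 2.5676.
Prior odds = 0.3495/2.5676 = 0.1361, so P(H) = 0.1361/(1+0.1361) ≈ 0.12.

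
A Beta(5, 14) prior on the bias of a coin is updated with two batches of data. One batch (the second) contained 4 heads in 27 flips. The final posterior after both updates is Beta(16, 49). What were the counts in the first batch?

Sequential conjugate updates are equivalent to a single update on the pooled data, so total successes = posterior α − prior α and total failures = posterior β − prior β.
Total across both batches: 16−5=11 heads, 49−14=35 tails.
Subtract the second batch: 11−4=7 heads and 35−23=12 tails.

7 heads and 12 tails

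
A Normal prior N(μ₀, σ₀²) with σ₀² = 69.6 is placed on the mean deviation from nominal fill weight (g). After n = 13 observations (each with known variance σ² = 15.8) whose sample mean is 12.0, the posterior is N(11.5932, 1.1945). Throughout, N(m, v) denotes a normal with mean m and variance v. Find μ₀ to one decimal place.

With known observation variance, the Normal–Normal posterior has precision τ_n = τ₀ + n/σ² and mean μ_n = (τ₀μ₀ + (n/σ²)x̄)/τ_n.
Here τ₀ = 1/69.6 = 0.014368 and τ_data = 13/15.8 = 0.822785, so τ_n = 0.837153.
Rearranging for μ₀: μ₀ = (μ_n·τ_n − τ_data·x̄)/τ₀ = (11.5932·0.837153 − 0.822785·12.0) / 0.014368 = -0.168138/0.014368 ≈ -11.7.

μ₀ = -11.7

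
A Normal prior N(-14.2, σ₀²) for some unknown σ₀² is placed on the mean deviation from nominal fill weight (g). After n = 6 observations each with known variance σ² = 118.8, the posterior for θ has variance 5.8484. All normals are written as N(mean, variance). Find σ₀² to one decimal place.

Posterior precision equals prior precision plus data precision: 1/σ_n² = 1/σ₀² + n/σ².
So 1/σ₀² = 1/5.8484 − 6/118.8 = 0.170987 − 0.050505 = 0.120482.
Hence σ₀² = 1/0.120482 ≈ 8.3.

σ₀² = 8.3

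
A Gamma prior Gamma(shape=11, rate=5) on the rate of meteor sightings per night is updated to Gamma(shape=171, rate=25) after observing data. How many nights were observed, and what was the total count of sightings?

n = 20 nights with total 160 sightings

A Gamma(α, β) prior (rate parametrization) on a Poisson rate with n observations summing to S gives posterior Gamma(α+S, β+n).
Matching: Σxᵢ = 171 − 11 = 160 and n = 25 − 5 = 20.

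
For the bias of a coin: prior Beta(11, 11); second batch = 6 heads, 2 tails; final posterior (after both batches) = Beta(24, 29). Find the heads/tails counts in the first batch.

7 heads and 16 tails

Sequential conjugate updates are equivalent to a single update on the pooled data, so total successes = posterior α − prior α and total failures = posterior β − prior β.
Total across both batches: 24−11=13 heads, 29−11=18 tails.
Subtract the second batch: 13−6=7 heads and 18−2=16 tails.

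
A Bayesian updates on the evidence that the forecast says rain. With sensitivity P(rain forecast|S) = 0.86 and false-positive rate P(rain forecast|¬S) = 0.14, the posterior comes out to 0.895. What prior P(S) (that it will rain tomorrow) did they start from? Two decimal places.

P(S) = 0.58

Bayes' rule in odds form gives O(S|E) = O(S)·[P(E|S)/P(E|¬S)], hence O(S) = O(S|E)/LR.
Posterior odds = 0.895/(1−0.895) = 8.5238. LR = 0.86/0.14 = 6.1429.
Prior odds = 8.5238/6.1429 = 1.3876, so P(S) = 1.3876/(1+1.3876) ≈ 0.58.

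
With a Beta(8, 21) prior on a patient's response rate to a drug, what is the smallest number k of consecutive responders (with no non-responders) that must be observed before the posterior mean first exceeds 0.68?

k = 37

After k responders and 0 non-responders the posterior is Beta(8+k, 21), with mean (8+k)/(8+21+k).
Set (8+k)/(29+k) > 0.68 and solve: k > (0.68·29 − 8)/(1 − 0.68) = 36.625.
The smallest integer exceeding 36.625 is 37.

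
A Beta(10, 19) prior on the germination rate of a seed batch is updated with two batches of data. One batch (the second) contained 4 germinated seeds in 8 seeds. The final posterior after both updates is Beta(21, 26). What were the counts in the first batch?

7 germinated seeds and 3 non-germinating seeds

Because Beta–binomial updating is additive in the counts, the combined data contributed (α_post−α_prior, β_post−β_prior) successes and failures.
Total across both batches: 21−10=11 germinated seeds, 26−19=7 non-germinating seeds.
Subtract the second batch: 11−4=7 germinated seeds and 7−4=3 non-germinating seeds.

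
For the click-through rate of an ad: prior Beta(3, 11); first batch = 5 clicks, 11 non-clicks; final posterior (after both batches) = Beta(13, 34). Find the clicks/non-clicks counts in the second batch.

5 clicks and 12 non-clicks

Because Beta–binomial updating is additive in the counts, the combined data contributed (α_post−α_prior, β_post−β_prior) successes and failures.
Total across both batches: 13−3=10 clicks, 34−11=23 non-clicks.
Subtract the first batch: 10−5=5 clicks and 23−11=12 non-clicks.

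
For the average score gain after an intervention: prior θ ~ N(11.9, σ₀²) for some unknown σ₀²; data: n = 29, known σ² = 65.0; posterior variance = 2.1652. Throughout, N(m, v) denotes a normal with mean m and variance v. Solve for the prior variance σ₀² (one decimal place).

σ₀² = 63.7

Posterior precision equals prior precision plus data precision: 1/σ_n² = 1/σ₀² + n/σ².
So 1/σ₀² = 1/2.1652 − 29/65.0 = 0.461851 − 0.446154 = 0.015697.
Hence σ₀² = 1/0.015697 ≈ 63.7.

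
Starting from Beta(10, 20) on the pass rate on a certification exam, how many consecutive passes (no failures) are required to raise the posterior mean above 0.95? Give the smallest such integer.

k = 371

After k passes and 0 failures the posterior is Beta(10+k, 20), with mean (10+k)/(10+20+k).
Set (10+k)/(30+k) > 0.95 and solve: k > (0.95·30 − 10)/(1 − 0.95) = 370.000.
The smallest integer exceeding 370.000 is 371.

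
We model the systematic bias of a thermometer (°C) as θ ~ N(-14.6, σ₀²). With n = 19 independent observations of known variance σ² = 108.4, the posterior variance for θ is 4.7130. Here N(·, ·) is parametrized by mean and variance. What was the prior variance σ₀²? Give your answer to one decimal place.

For the Normal–Normal model with known σ², precisions add: τ_n = τ₀ + n/σ².
So 1/σ₀² = 1/4.7130 − 19/108.4 = 0.212179 − 0.175277 = 0.036902.
Hence σ₀² = 1/0.036902 ≈ 27.1.

σ₀² = 27.1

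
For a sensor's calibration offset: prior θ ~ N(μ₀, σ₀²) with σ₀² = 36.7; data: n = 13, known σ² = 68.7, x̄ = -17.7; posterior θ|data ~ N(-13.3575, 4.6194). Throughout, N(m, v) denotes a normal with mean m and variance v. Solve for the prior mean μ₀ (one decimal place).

The posterior mean is a precision-weighted average: μ_n = (τ₀μ₀ + τ_data·x̄)/(τ₀+τ_data), with τ₀=1/σ₀² and τ_data=n/σ².
Here τ₀ = 1/36.7 = 0.027248 and τ_data = 13/68.7 = 0.189229, so τ_n = 0.216477.
Rearranging for μ₀: μ₀ = (μ_n·τ_n − τ_data·x̄)/τ₀ = (-13.3575·0.216477 − 0.189229·-17.7) / 0.027248 = 0.457762/0.027248 ≈ 16.8.

μ₀ = 16.8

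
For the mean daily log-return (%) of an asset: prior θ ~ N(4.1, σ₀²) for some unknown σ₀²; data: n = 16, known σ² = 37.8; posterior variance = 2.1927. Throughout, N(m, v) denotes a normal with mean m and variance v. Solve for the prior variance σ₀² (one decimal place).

Posterior precision equals prior precision plus data precision: 1/σ_n² = 1/σ₀² + n/σ².
So 1/σ₀² = 1/2.1927 − 16/37.8 = 0.456059 − 0.423280 = 0.032779.
Hence σ₀² = 1/0.032779 ≈ 30.5.

σ₀² = 30.5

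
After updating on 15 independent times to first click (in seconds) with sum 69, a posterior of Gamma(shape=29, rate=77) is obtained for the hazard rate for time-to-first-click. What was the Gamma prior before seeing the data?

For an exponential likelihood with a Gamma(α, β) prior on the rate, n observations with total T give posterior Gamma(α+n, β+T).
So α = 29 − 15 = 14 and β = 77 − 69 = 8.

Gamma(shape=14, rate=8)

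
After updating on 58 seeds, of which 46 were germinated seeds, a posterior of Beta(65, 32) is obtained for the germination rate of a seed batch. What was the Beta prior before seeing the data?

Beta(19, 20)

A Beta(a, b) prior with s successes and f failures in binomial data gives a Beta(a+s, b+f) posterior.
So a = 65 − 46 = 19 and b = 32 − 12 = 20.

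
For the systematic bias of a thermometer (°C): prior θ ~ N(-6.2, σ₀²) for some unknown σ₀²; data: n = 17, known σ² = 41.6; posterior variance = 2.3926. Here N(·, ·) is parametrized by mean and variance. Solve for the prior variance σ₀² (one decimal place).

For the Normal–Normal model with known σ², precisions add: τ_n = τ₀ + n/σ².
So 1/σ₀² = 1/2.3926 − 17/41.6 = 0.417955 − 0.408654 = 0.009301.
Hence σ₀² = 1/0.009301 ≈ 107.5.

σ₀² = 107.5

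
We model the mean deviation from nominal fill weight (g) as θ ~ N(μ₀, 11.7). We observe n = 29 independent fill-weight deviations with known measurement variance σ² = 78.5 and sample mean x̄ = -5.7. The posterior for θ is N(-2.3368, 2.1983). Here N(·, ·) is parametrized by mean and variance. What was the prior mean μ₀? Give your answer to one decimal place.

μ₀ = 12.2

The posterior mean is a precision-weighted average: μ_n = (τ₀μ₀ + τ_data·x̄)/(τ₀+τ_data), with τ₀=1/σ₀² and τ_data=n/σ².
Here τ₀ = 1/11.7 = 0.085470 and τ_data = 29/78.5 = 0.369427, so τ_n = 0.454897.
Rearranging for μ₀: μ₀ = (μ_n·τ_n − τ_data·x̄)/τ₀ = (-2.3368·0.454897 − 0.369427·-5.7) / 0.085470 = 1.042731/0.085470 ≈ 12.2.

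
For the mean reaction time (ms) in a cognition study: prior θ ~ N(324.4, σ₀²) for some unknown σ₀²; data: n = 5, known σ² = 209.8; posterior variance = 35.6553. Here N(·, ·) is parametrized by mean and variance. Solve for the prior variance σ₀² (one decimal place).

Posterior precision equals prior precision plus data precision: 1/σ_n² = 1/σ₀² + n/σ².
So 1/σ₀² = 1/35.6553 − 5/209.8 = 0.028046 − 0.023832 = 0.004214.
Hence σ₀² = 1/0.004214 ≈ 237.3.

σ₀² = 237.3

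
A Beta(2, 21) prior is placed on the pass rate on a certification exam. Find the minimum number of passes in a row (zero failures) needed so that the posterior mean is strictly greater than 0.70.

After k passes and 0 failures the posterior is Beta(2+k, 21), with mean (2+k)/(2+21+k).
Set (2+k)/(23+k) > 0.70 and solve: k > (0.70·23 − 2)/(1 − 0.70) = 47.000.
The smallest integer exceeding 47.000 is 48.

k = 48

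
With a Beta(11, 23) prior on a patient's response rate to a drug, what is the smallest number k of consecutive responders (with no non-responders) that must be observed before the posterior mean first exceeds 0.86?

k = 131

After k responders and 0 non-responders the posterior is Beta(11+k, 23), with mean (11+k)/(11+23+k).
Set (11+k)/(34+k) > 0.86 and solve: k > (0.86·34 − 11)/(1 − 0.86) = 130.286.
The smallest integer exceeding 130.286 is 131, and checking k=131: (142)/(165) = 0.8606 > 0.86.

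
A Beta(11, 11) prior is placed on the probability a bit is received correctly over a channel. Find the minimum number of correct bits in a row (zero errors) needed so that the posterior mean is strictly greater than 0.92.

k = 116

After k correct bits and 0 errors the posterior is Beta(11+k, 11), with mean (11+k)/(11+11+k).
Set (11+k)/(22+k) > 0.92 and solve: k > (0.92·22 − 11)/(1 − 0.92) = 115.500.
The smallest integer exceeding 115.500 is 116.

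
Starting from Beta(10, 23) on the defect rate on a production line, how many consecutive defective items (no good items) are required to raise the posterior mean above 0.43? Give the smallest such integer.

After k defective items and 0 good items the posterior is Beta(10+k, 23), with mean (10+k)/(10+23+k).
Set (10+k)/(33+k) > 0.43 and solve: k > (0.43·33 − 10)/(1 − 0.43) = 7.351.
The smallest integer exceeding 7.351 is 8, and checking k=8: (18)/(41) = 0.4390 > 0.43.

k = 8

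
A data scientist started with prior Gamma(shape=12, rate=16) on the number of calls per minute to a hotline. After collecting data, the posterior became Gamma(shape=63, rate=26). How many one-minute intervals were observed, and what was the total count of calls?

Gamma–Poisson conjugacy: posterior shape = α + Σxᵢ, posterior rate = β + n.
Matching: Σxᵢ = 63 − 12 = 51 and n = 26 − 16 = 10.

n = 10 one-minute intervals with total 51 calls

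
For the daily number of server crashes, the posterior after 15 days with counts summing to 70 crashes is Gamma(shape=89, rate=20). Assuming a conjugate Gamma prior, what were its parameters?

Gamma(shape=19, rate=5)

A Gamma(α, β) prior (rate parametrization) on a Poisson rate with n observations summing to S gives posterior Gamma(α+S, β+n).
So α = 89 − 70 = 19 and β = 20 − 15 = 5.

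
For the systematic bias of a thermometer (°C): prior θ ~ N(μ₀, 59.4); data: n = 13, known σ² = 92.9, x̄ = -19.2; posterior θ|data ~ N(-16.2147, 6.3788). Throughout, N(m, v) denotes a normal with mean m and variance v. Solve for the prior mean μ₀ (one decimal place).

The posterior mean is a precision-weighted average: μ_n = (τ₀μ₀ + τ_data·x̄)/(τ₀+τ_data), with τ₀=1/σ₀² and τ_data=n/σ².
Here τ₀ = 1/59.4 = 0.016835 and τ_data = 13/92.9 = 0.139935, so τ_n = 0.156770.
Rearranging for μ₀: μ₀ = (μ_n·τ_n − τ_data·x̄)/τ₀ = (-16.2147·0.156770 − 0.139935·-19.2) / 0.016835 = 0.144773/0.016835 ≈ 8.6.

μ₀ = 8.6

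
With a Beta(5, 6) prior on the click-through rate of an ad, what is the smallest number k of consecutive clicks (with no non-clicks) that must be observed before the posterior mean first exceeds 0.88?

k = 40

After k clicks and 0 non-clicks the posterior is Beta(5+k, 6), with mean (5+k)/(5+6+k).
Set (5+k)/(11+k) > 0.88 and solve: k > (0.88·11 − 5)/(1 − 0.88) = 39.000.
The smallest integer exceeding 39.000 is 40, and checking k=40: (45)/(51) = 0.8824 > 0.88.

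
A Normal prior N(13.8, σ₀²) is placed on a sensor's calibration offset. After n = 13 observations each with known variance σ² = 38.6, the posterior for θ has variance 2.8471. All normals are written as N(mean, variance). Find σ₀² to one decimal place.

σ₀² = 69.2

For the Normal–Normal model with known σ², precisions add: τ_n = τ₀ + n/σ².
So 1/σ₀² = 1/2.8471 − 13/38.6 = 0.351235 − 0.336788 = 0.014447.
Hence σ₀² = 1/0.014447 ≈ 69.2.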